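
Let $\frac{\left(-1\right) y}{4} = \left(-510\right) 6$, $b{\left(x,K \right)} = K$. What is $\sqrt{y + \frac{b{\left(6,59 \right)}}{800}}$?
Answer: $\frac{\sqrt{19584118}}{40} \approx 110.63$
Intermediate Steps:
$y = 12240$ ($y = - 4 \left(\left(-510\right) 6\right) = \left(-4\right) \left(-3060\right) = 12240$)
$\sqrt{y + \frac{b{\left(6,59 \right)}}{800}} = \sqrt{12240 + \frac{59}{800}} = \sqrt{\frac{9792059}{800}} = \frac{\sqrt{19584118}}{40}$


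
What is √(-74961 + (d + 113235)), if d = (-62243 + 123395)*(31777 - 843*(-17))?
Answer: √2819634690 ≈ 53100.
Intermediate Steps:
d = 2819596416 (d = 61152*(31777 + 14331) = 61152*46108 = 2819596416)
√(-74961 + (d + 113235)) = √(-74961 + (2819596416 + 113235)) = √(-74961 + 2819709651) = √2819634690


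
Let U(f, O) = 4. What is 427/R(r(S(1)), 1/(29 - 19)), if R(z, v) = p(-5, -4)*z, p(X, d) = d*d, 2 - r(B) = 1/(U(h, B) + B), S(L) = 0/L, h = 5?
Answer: 61/4 ≈ 15.250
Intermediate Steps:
S(L) = 0
r(B) = 2 - 1/(4 + B)
p(X, d) = d**2
R(z, v) = 16*z (R(z, v) = (-4)**2*z = 16*z)
427/R(r(S(1)), 1/(29 - 19)) = 427/((16*((7 + 2*0)/(4 + 0)))) = 427/((16*((7 + 0)/4))) = 427/((16*((1/4)*7))) = 427/((16*(7/4))) = 427/28 = 427*(1/28) = 61/4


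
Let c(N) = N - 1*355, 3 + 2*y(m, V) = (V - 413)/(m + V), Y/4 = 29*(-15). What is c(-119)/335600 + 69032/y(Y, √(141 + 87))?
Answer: -10198082295504351/204065439400 + 366421856*√57/23106337 ≈ -49855.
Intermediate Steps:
Y = -1740 (Y = 4*(29*(-15)) = 4*(-435) = -1740)
y(m, V) = -3/2 + (-413 + V)/(2*(V + m)) (y(m, V) = -3/2 + ((V - 413)/(m + V))/2 = -3/2 + ((-413 + V)/(V + m))/2 = -3/2 + (-413 + V)/(2*(V + m)))
c(N) = -355 + N (c(N) = N - 355 = -355 + N)
c(-119)/335600 + 69032/y(Y, √(141 + 87)) = (-355 - 119)/335600 + 69032/(((-413/2 - √(141 + 87) - 3/2*(-1740))/(√(141 + 87) - 1740))) = -474*1/335600 + 69032/(((-413/2 - √228 + 2610)/(√228 - 1740))) = -237/167800 + 69032/(((-413/2 - 2*√57 + 2610)/(2*√57 - 1740))) = -237/167800 + 69032/(((-413/2 - 2*√57 + 2610)/(-1740 + 2*√57))) = -237/167800 + 69032/(((4807/2 - 2*√57)/(-1740 + 2*√57))) = -237/167800 + 69032*((-1740 + 2*√57)/(4807/2 - 2*√57)) = -237/167800 + 69032*(-1740 + 2*√57)/(4807/2 - 2*√57)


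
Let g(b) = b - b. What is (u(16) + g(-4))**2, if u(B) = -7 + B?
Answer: 81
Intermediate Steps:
g(b) = 0
(u(16) + g(-4))**2 = ((-7 + 16) + 0)**2 = (9 + 0)**2 = 9**2 = 81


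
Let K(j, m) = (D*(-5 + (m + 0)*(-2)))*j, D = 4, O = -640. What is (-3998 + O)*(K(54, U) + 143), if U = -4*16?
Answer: -123885618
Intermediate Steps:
U = -64
K(j, m) = j*(-20 - 8*m) (K(j, m) = (4*(-5 + (m + 0)*(-2)))*j = (4*(-5 + m*(-2)))*j = (4*(-5 - 2*m))*j = (-20 - 8*m)*j = j*(-20 - 8*m))
(-3998 + O)*(K(54, U) + 143) = (-3998 - 640)*(-4*54*(5 + 2*(-64)) + 143) = -4638*(-4*54*(5 - 128) + 143) = -4638*(-4*54*(-123) + 143) = -4638*(26568 + 143) = -4638*26711 = -123885618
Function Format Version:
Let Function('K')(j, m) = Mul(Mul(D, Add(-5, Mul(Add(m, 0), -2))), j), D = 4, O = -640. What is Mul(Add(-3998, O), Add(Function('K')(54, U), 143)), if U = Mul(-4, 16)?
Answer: -123885618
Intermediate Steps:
U = -64
Function('K')(j, m) = Mul(j, Add(-20, Mul(-8, m))) (Function('K')(j, m) = Mul(Mul(4, Add(-5, Mul(Add(m, 0), -2))), j) = Mul(Mul(4, Add(-5, Mul(m, -2))), j) = Mul(Mul(4, Add(-5, Mul(-2, m))), j) = Mul(Add(-20, Mul(-8, m)), j) = Mul(j, Add(-20, Mul(-8, m))))
Mul(Add(-3998, O), Add(Function('K')(54, U), 143)) = Mul(Add(-3998, -640), Add(Mul(-4, 54, Add(5, Mul(2, -64))), 143)) = Mul(-4638, Add(Mul(-4, 54, Add(5, -128)), 143)) = Mul(-4638, Add(Mul(-4, 54, -123), 143)) = Mul(-4638, Add(26568, 143)) = Mul(-4638, 26711) = -123885618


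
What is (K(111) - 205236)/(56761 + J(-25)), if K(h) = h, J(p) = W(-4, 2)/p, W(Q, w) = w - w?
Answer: -205125/56761 ≈ -3.6138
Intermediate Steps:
W(Q, w) = 0
J(p) = 0 (J(p) = 0/p = 0)
(K(111) - 205236)/(56761 + J(-25)) = (111 - 205236)/(56761 + 0) = -205125/56761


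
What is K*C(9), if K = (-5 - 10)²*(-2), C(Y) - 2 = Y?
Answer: -4950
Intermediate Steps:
C(Y) = 2 + Y
K = -450 (K = (-15)²*(-2) = 225*(-2) = -450)
K*C(9) = -450*(2 + 9) = -450*11 = -4950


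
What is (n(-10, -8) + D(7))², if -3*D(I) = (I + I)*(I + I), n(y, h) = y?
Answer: 51076/9 ≈ 5675.1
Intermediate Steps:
D(I) = -4*I²/3 (D(I) = -(I + I)*(I + I)/3 = -2*I*2*I/3 = -4*I²/3)
(n(-10, -8) + D(7))² = (-10 - 4/3*7²)² = (-10 - 4/3*49)² = (-10 - 196/3)² = (-226/3)² = 51076/9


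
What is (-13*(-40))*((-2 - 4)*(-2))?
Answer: 6240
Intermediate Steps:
(-13*(-40))*((-2 - 4)*(-2)) = 520*(-6*(-2)) = 520*12 = 6240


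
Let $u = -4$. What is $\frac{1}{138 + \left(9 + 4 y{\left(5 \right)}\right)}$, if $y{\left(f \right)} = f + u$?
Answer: $\frac{1}{151} \approx 0.0066225$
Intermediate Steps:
$y{\left(f \right)} = -4 + f$ ($y{\left(f \right)} = f - 4 = -4 + f$)
$\frac{1}{138 + \left(9 + 4 y{\left(5 \right)}\right)} = \frac{1}{138 + \left(9 + 4 \left(-4 + 5\right)\right)} = \frac{1}{138 + \left(9 + 4 \cdot 1\right)} = \frac{1}{138 + \left(9 + 4\right)} = \frac{1}{138 + 13} = \frac{1}{151}$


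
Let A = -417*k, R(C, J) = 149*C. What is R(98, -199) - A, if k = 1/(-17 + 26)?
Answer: 43945/3 ≈ 14648.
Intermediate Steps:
k = 1/9 ≈ 0.11111
A = -139/3 (A = -417*1/9 = -139/3 ≈ -46.333)
R(98, -199) - A = 149*98 - 1*(-139/3) = 14602 + 139/3 = 43945/3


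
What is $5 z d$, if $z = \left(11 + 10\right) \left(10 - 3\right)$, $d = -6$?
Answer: $-4410$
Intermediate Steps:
$z = 147$ ($z = 21 \cdot 7 = 147$)
$5 z d = 5 \cdot 147 \left(-6\right) = 735 \left(-6\right) = -4410$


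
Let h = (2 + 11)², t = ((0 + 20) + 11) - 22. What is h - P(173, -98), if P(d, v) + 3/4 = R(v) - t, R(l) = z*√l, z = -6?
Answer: 715/4 + 42*I*√2 ≈ 178.75 + 59.397*I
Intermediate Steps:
R(l) = -6*√l
t = 9 (t = (20 + 11) - 22 = 31 - 22 = 9)
P(d, v) = -39/4 - 6*√v (P(d, v) = -¾ + (-6*√v - 1*9) = -¾ + (-6*√v - 9) = -¾ + (-9 - 6*√v) = -39/4 - 6*√v)
h = 169 (h = 13² = 169)
h - P(173, -98) = 169 - (-39/4 - 42*I*√2) = 169 + (39/4 + 42*I*√2) = 715/4 + 42*I*√2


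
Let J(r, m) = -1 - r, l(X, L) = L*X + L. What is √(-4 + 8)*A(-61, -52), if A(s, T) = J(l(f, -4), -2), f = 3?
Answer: 30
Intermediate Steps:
l(X, L) = L + L*X
A(s, T) = 15 (A(s, T) = -1 - (-4)*(1 + 3) = -1 - (-4)*4 = -1 - 1*(-16) = -1 + 16 = 15)
√(-4 + 8)*A(-61, -52) = √(-4 + 8)*15 = √4*15 = 2*15 = 30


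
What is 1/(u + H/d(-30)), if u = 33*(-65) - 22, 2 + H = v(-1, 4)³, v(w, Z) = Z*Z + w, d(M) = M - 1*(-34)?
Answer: -4/5295 ≈ -0.00075543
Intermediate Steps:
d(M) = 34 + M (d(M) = M + 34 = 34 + M)
v(w, Z) = w + Z² (v(w, Z) = Z² + w = w + Z²)
H = 3373 (H = -2 + (-1 + 4²)³ = -2 + (-1 + 16)³ = -2 + 15³ = -2 + 3375 = 3373)
u = -2167 (u = -2145 - 22 = -2167)
1/(u + H/d(-30)) = 1/(-2167 + 3373/(34 - 30)) = 1/(-2167 + 3373/4) = 1/(-5295/4) = -4/5295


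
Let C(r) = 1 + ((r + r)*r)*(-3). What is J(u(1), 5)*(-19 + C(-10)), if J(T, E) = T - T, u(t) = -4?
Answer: 0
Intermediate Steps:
J(T, E) = 0
C(r) = 1 - 6*r**2 (C(r) = 1 + ((2*r)*r)*(-3) = 1 + (2*r**2)*(-3) = 1 - 6*r**2)
J(u(1), 5)*(-19 + C(-10)) = 0*(-19 + (1 - 6*(-10)**2)) = 0*(-19 + (1 - 6*100)) = 0*(-19 + (1 - 600)) = 0*(-19 - 599) = 0*(-618) = 0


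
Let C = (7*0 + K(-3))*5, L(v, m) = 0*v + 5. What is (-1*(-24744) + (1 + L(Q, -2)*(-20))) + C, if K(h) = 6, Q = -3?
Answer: 24675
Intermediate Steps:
L(v, m) = 5 (L(v, m) = 0 + 5 = 5)
C = 30 (C = (7*0 + 6)*5 = (0 + 6)*5 = 6*5 = 30)
(-1*(-24744) + (1 + L(Q, -2)*(-20))) + C = (-1*(-24744) + (1 + 5*(-20))) + 30 = (24744 + (1 - 100)) + 30 = (24744 - 99) + 30 = 24645 + 30 = 24675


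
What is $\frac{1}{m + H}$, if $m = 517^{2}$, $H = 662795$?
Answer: $\frac{1}{930084} \approx 1.0752 \cdot 10^{-6}$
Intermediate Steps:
$m = 267289$
$\frac{1}{m + H} = \frac{1}{267289 + 662795} = \frac{1}{930084}$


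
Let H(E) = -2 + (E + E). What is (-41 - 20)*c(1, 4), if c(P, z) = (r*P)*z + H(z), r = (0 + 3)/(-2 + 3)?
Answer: -1098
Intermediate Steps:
H(E) = -2 + 2*E
r = 3 (r = 3/1 = 3*1 = 3)
c(P, z) = -2 + 2*z + 3*P*z (c(P, z) = (3*P)*z + (-2 + 2*z) = 3*P*z + (-2 + 2*z) = -2 + 2*z + 3*P*z)
(-41 - 20)*c(1, 4) = (-41 - 20)*(-2 + 2*4 + 3*1*4) = -61*(-2 + 8 + 12) = -61*18 = -1098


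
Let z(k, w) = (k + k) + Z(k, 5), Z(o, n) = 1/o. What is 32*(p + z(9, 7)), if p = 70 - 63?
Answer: 7232/9 ≈ 803.56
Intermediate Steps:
p = 7
Z(o, n) = 1/o
z(k, w) = 1/k + 2*k (z(k, w) = (k + k) + 1/k = 2*k + 1/k = 1/k + 2*k)
32*(p + z(9, 7)) = 32*(7 + (1/9 + 2*9)) = 32*(7 + (⅑ + 18)) = 32*(7 + 163/9) = 32*(226/9) = 7232/9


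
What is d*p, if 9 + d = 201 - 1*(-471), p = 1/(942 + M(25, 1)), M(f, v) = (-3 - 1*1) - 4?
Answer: 663/934 ≈ 0.70985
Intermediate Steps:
M(f, v) = -8 (M(f, v) = (-3 - 1) - 4 = -4 - 4 = -8)
p = 1/934 (p = 1/(942 - 8) = 1/934 ≈ 0.0010707)
d = 663 (d = -9 + (201 - 1*(-471)) = -9 + (201 + 471) = -9 + 672 = 663)
d*p = 663*(1/934) = 663/934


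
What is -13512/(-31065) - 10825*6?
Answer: -672552746/10355 ≈ -64950.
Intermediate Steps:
-13512/(-31065) - 10825*6 = -13512*(-1/31065) - 1*64950 = 4504/10355 - 64950 = -672552746/10355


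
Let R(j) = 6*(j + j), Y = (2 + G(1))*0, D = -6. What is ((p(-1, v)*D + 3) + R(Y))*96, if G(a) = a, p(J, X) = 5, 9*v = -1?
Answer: -2592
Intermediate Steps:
v = -⅑ (v = (⅑)*(-1) = -⅑ ≈ -0.11111)
Y = 0 (Y = (2 + 1)*0 = 3*0 = 0)
R(j) = 12*j (R(j) = 6*(2*j) = 12*j)
((p(-1, v)*D + 3) + R(Y))*96 = ((5*(-6) + 3) + 12*0)*96 = ((-30 + 3) + 0)*96 = (-27 + 0)*96 = -27*96 = -2592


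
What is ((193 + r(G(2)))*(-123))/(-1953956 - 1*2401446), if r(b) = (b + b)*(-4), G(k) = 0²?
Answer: 23739/4355402 ≈ 0.0054505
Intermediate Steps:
G(k) = 0
r(b) = -8*b (r(b) = (2*b)*(-4) = -8*b)
((193 + r(G(2)))*(-123))/(-1953956 - 1*2401446) = ((193 - 8*0)*(-123))/(-1953956 - 1*2401446) = ((193 + 0)*(-123))/(-1953956 - 2401446) = (193*(-123))/(-4355402) = -23739*(-1/4355402) = 23739/4355402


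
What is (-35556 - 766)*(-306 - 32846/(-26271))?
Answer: 290796837760/26271 ≈ 1.1069e+7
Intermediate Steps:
(-35556 - 766)*(-306 - 32846/(-26271)) = -36322*(-306 - 32846*(-1/26271)) = -36322*(-306 + 32846/26271) = -36322*(-8006080/26271) = 290796837760/26271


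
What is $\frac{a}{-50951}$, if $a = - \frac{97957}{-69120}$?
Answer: $- \frac{97957}{3521733120} \approx -2.7815 \cdot 10^{-5}$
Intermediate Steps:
$a = \frac{97957}{69120}$ ($a = \left(-97957\right) \left(- \frac{1}{69120}\right) = \frac{97957}{69120} \approx 1.4172$)
$\frac{a}{-50951} = \frac{97957}{69120 \left(-50951\right)} = \frac{97957}{69120} \left(- \frac{1}{50951}\right) = - \frac{97957}{3521733120}$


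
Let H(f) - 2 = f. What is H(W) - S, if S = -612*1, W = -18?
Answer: 596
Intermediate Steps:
H(f) = 2 + f
S = -612
H(W) - S = (2 - 18) - 1*(-612) = -16 + 612 = 596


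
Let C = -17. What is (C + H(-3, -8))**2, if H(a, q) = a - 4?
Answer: 576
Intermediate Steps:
H(a, q) = -4 + a
(C + H(-3, -8))**2 = (-17 + (-4 - 3))**2 = (-17 - 7)**2 = (-24)**2 = 576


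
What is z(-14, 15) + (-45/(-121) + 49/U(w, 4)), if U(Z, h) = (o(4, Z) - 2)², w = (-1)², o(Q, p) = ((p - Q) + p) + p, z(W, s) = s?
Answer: 22669/1089 ≈ 20.816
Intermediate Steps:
o(Q, p) = -Q + 3*p (o(Q, p) = (-Q + 2*p) + p = -Q + 3*p)
w = 1
U(Z, h) = (-6 + 3*Z)² (U(Z, h) = ((-1*4 + 3*Z) - 2)² = ((-4 + 3*Z) - 2)² = (-6 + 3*Z)²)
z(-14, 15) + (-45/(-121) + 49/U(w, 4)) = 15 + (-45/(-121) + 49/((9*(-2 + 1)²))) = 15 + (-45*(-1/121) + 49/((9*(-1)²))) = 15 + (45/121 + 49/((9*1))) = 15 + (45/121 + 49/9) = 15 + 6334/1089 = 22669/1089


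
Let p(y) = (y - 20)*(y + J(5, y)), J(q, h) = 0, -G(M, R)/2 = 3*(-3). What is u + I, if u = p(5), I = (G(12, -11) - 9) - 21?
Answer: -87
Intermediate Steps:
G(M, R) = 18 (G(M, R) = -6*(-3) = -2*(-9) = 18)
I = -12 (I = (18 - 9) - 21 = 9 - 21 = -12)
p(y) = y*(-20 + y) (p(y) = (y - 20)*(y + 0) = (-20 + y)*y = y*(-20 + y))
u = -75 (u = 5*(-20 + 5) = 5*(-15) = -75)
u + I = -75 - 12 = -87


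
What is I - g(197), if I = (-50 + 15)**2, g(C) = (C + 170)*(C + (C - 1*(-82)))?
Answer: -173467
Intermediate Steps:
g(C) = (82 + 2*C)*(170 + C) (g(C) = (170 + C)*(C + (C + 82)) = (170 + C)*(C + (82 + C)) = (170 + C)*(82 + 2*C) = (82 + 2*C)*(170 + C))
I = 1225 (I = (-35)**2 = 1225)
I - g(197) = 1225 - (13940 + 2*197**2 + 422*197) = 1225 - (13940 + 2*38809 + 83134) = 1225 - (13940 + 77618 + 83134) = 1225 - 1*174692 = 1225 - 174692 = -173467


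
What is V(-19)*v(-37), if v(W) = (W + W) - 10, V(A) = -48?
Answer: 4032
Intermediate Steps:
v(W) = -10 + 2*W (v(W) = 2*W - 10 = -10 + 2*W)
V(-19)*v(-37) = -48*(-10 + 2*(-37)) = -48*(-10 - 74) = -48*(-84) = 4032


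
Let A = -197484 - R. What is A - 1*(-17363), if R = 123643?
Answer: -303764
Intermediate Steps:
A = -321127 (A = -197484 - 1*123643 = -197484 - 123643 = -321127)
A - 1*(-17363) = -321127 - 1*(-17363) = -321127 + 17363 = -303764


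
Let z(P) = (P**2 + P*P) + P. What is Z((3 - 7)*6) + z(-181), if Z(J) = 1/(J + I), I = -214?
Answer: 15551157/238 ≈ 65341.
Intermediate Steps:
z(P) = P + 2*P**2 (z(P) = (P**2 + P**2) + P = 2*P**2 + P = P + 2*P**2)
Z(J) = 1/(-214 + J) (Z(J) = 1/(J - 214) = 1/(-214 + J))
Z((3 - 7)*6) + z(-181) = 1/(-214 + (3 - 7)*6) - 181*(1 + 2*(-181)) = 1/(-214 - 4*6) - 181*(1 - 362) = 1/(-214 - 24) - 181*(-361) = 1/(-238) + 65341 = -1/238 + 65341 = 15551157/238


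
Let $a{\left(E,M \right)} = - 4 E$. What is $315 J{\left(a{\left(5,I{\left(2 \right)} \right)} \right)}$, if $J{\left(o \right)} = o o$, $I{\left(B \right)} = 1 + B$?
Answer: $126000$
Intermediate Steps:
$J{\left(o \right)} = o^{2}$
$315 J{\left(a{\left(5,I{\left(2 \right)} \right)} \right)} = 315 \left(\left(-4\right) 5\right)^{2} = 315 \left(-20\right)^{2} = 315 \cdot 400 = 126000$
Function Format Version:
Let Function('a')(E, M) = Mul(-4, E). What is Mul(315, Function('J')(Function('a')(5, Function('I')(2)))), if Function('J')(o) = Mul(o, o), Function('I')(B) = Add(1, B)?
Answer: 126000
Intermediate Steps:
Function('J')(o) = Pow(o, 2)
Mul(315, Function('J')(Function('a')(5, Function('I')(2)))) = Mul(315, Pow(Mul(-4, 5), 2)) = Mul(315, Pow(-20, 2)) = Mul(315, 400) = 126000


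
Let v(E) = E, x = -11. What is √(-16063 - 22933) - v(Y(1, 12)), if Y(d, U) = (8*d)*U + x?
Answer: -85 + 2*I*√9749 ≈ -85.0 + 197.47*I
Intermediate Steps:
Y(d, U) = -11 + 8*U*d (Y(d, U) = (8*d)*U - 11 = 8*U*d - 11 = -11 + 8*U*d)
√(-16063 - 22933) - v(Y(1, 12)) = √(-16063 - 22933) - (-11 + 8*12*1) = √(-38996) - (-11 + 96) = 2*I*√9749 - 1*85 = 2*I*√9749 - 85 = -85 + 2*I*√9749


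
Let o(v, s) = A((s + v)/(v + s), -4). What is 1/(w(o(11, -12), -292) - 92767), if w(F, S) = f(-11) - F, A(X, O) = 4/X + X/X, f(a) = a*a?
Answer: -1/92651 ≈ -1.0793e-5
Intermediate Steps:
f(a) = a²
A(X, O) = 1 + 4/X (A(X, O) = 4/X + 1 = 1 + 4/X)
o(v, s) = 5 (o(v, s) = (4 + (s + v)/(v + s))/(((s + v)/(v + s))) = (4 + (s + v)/(s + v))/(((s + v)/(s + v))) = (4 + 1)/1 = 1*5 = 5)
w(F, S) = 121 - F (w(F, S) = (-11)² - F = 121 - F)
1/(w(o(11, -12), -292) - 92767) = 1/((121 - 1*5) - 92767) = 1/((121 - 5) - 92767) = 1/(116 - 92767) = 1/(-92651) = -1/92651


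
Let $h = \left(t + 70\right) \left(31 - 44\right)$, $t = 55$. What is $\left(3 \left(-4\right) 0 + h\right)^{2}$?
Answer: $2640625$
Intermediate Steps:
$h = -1625$ ($h = \left(55 + 70\right) \left(31 - 44\right) = 125 \left(-13\right) = -1625$)
$\left(3 \left(-4\right) 0 + h\right)^{2} = \left(3 \left(-4\right) 0 - 1625\right)^{2} = \left(\left(-12\right) 0 - 1625\right)^{2} = \left(0 - 1625\right)^{2} = \left(-1625\right)^{2} = 2640625$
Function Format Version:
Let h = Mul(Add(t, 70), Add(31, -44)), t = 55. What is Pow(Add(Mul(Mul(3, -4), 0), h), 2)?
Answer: 2640625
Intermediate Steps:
h = -1625 (h = Mul(Add(55, 70), Add(31, -44)) = Mul(125, -13) = -1625)
Pow(Add(Mul(Mul(3, -4), 0), h), 2) = Pow(Add(Mul(Mul(3, -4), 0), -1625), 2) = Pow(Add(Mul(-12, 0), -1625), 2) = Pow(Add(0, -1625), 2) = Pow(-1625, 2) = 2640625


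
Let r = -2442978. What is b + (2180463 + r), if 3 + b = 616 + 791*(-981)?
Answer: -1037873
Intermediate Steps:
b = -775358 (b = -3 + (616 + 791*(-981)) = -3 + (616 - 775971) = -3 - 775355 = -775358)
b + (2180463 + r) = -775358 + (2180463 - 2442978) = -775358 - 262515 = -1037873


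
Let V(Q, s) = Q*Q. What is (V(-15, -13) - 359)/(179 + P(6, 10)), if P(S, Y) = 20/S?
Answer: -402/547 ≈ -0.73492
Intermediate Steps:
V(Q, s) = Q²
(V(-15, -13) - 359)/(179 + P(6, 10)) = ((-15)² - 359)/(179 + 20/6) = (225 - 359)/(179 + 20*(⅙)) = -134/(179 + 10/3) = -134/547/3 = -134*3/547 = -402/547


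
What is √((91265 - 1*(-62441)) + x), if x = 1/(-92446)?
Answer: 15*√5838275056330/92446 ≈ 392.05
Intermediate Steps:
x = -1/92446 ≈ -1.0817e-5
√((91265 - 1*(-62441)) + x) = √((91265 - 1*(-62441)) - 1/92446) = √((91265 + 62441) - 1/92446) = √(153706 - 1/92446) = √(14209504875/92446) = 15*√5838275056330/92446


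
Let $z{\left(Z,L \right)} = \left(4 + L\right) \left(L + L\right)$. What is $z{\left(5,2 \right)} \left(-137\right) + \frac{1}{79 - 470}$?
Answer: $- \frac{1285609}{391} \approx -3288.0$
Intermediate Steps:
$z{\left(Z,L \right)} = 2 L \left(4 + L\right)$ ($z{\left(Z,L \right)} = \left(4 + L\right) 2 L = 2 L \left(4 + L\right)$)
$z{\left(5,2 \right)} \left(-137\right) + \frac{1}{79 - 470} = 2 \cdot 2 \left(4 + 2\right) \left(-137\right) + \frac{1}{79 - 470} = 2 \cdot 2 \cdot 6 \left(-137\right) + \frac{1}{-391} = 24 \left(-137\right) - \frac{1}{391} = -3288 - \frac{1}{391} = - \frac{1285609}{391}$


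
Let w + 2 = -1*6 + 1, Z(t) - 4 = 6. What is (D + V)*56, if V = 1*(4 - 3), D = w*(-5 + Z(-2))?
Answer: -1904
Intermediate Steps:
Z(t) = 10 (Z(t) = 4 + 6 = 10)
w = -7 (w = -2 + (-1*6 + 1) = -2 + (-6 + 1) = -2 - 5 = -7)
D = -35 (D = -7*(-5 + 10) = -7*5 = -35)
V = 1 (V = 1*1 = 1)
(D + V)*56 = (-35 + 1)*56 = -34*56 = -1904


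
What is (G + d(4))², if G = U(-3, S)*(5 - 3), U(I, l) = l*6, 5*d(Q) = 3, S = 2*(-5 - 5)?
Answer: 1432809/25 ≈ 57312.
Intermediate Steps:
S = -20 (S = 2*(-10) = -20)
d(Q) = ⅗ (d(Q) = (⅕)*3 = ⅗)
U(I, l) = 6*l
G = -240 (G = (6*(-20))*(5 - 3) = -120*2 = -240)
(G + d(4))² = (-240 + ⅗)² = (-1197/5)² = 1432809/25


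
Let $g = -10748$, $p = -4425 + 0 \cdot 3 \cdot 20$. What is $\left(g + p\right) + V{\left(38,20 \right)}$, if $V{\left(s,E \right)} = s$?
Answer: $-15135$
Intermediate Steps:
$p = -4425$ ($p = -4425 + 0 \cdot 20 = -4425 + 0 = -4425$)
$\left(g + p\right) + V{\left(38,20 \right)} = \left(-10748 - 4425\right) + 38 = -15173 + 38 = -15135$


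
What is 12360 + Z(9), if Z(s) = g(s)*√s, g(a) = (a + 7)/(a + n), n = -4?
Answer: 61848/5 ≈ 12370.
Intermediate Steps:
g(a) = (7 + a)/(-4 + a) (g(a) = (a + 7)/(a - 4) = (7 + a)/(-4 + a))
Z(s) = √s*(7 + s)/(-4 + s) (Z(s) = ((7 + s)/(-4 + s))*√s = √s*(7 + s)/(-4 + s))
12360 + Z(9) = 12360 + √9*(7 + 9)/(-4 + 9) = 12360 + 3*16/5 = 12360 + 3*(⅕)*16 = 12360 + 48/5 = 61848/5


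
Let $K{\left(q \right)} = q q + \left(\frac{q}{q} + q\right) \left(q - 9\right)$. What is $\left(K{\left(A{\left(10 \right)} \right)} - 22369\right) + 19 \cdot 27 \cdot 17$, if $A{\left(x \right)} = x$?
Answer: $-13537$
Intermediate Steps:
$K{\left(q \right)} = q^{2} + \left(1 + q\right) \left(-9 + q\right)$
$\left(K{\left(A{\left(10 \right)} \right)} - 22369\right) + 19 \cdot 27 \cdot 17 = \left(\left(-9 - 80 + 2 \cdot 10^{2}\right) - 22369\right) + 19 \cdot 27 \cdot 17 = \left(\left(-9 - 80 + 2 \cdot 100\right) - 22369\right) + 513 \cdot 17 = \left(\left(-9 - 80 + 200\right) - 22369\right) + 8721 = \left(111 - 22369\right) + 8721 = -22258 + 8721 = -13537$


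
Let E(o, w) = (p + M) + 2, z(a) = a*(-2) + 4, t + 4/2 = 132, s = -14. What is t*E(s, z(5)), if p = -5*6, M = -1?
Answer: -3770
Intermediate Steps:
p = -30
t = 130 (t = -2 + 132 = 130)
z(a) = 4 - 2*a (z(a) = -2*a + 4 = 4 - 2*a)
E(o, w) = -29 (E(o, w) = (-30 - 1) + 2 = -31 + 2 = -29)
t*E(s, z(5)) = 130*(-29) = -3770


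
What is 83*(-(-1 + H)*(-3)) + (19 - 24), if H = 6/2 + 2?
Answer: 991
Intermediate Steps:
H = 5 (H = 6*(½) + 2 = 3 + 2 = 5)
83*(-(-1 + H)*(-3)) + (19 - 24) = 83*(-(-1 + 5)*(-3)) + (19 - 24) = 83*(-4*(-3)) - 5 = 83*(-1*(-12)) - 5 = 83*12 - 5 = 996 - 5 = 991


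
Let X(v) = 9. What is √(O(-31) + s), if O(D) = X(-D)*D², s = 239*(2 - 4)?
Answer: √8171 ≈ 90.394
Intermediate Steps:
s = -478 (s = 239*(-2) = -478)
O(D) = 9*D²
√(O(-31) + s) = √(9*(-31)² - 478) = √(9*961 - 478) = √(8649 - 478) = √8171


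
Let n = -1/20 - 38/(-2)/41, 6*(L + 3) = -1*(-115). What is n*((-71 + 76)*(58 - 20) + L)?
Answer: 139781/1640 ≈ 85.232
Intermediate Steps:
L = 97/6 (L = -3 + (-1*(-115))/6 = -3 + (⅙)*115 = -3 + 115/6 = 97/6 ≈ 16.167)
n = 339/820 (n = -1*1/20 - 38*(-½)*(1/41) = -1/20 + 19*(1/41) = -1/20 + 19/41 = 339/820 ≈ 0.41341)
n*((-71 + 76)*(58 - 20) + L) = 339*((-71 + 76)*(58 - 20) + 97/6)/820 = 339*(5*38 + 97/6)/820 = 339*(190 + 97/6)/820 = (339/820)*(1237/6) = 139781/1640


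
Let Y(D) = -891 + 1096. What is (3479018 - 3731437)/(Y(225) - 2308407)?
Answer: 252419/2308202 ≈ 0.10936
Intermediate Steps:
Y(D) = 205
(3479018 - 3731437)/(Y(225) - 2308407) = (3479018 - 3731437)/(205 - 2308407) = -252419/(-2308202) = -252419*(-1/2308202) = 252419/2308202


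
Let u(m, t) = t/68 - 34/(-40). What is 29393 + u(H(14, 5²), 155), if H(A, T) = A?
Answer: 2498671/85 ≈ 29396.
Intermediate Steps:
u(m, t) = 17/20 + t/68 (u(m, t) = t*(1/68) - 34*(-1/40) = t/68 + 17/20 = 17/20 + t/68)
29393 + u(H(14, 5²), 155) = 29393 + (17/20 + (1/68)*155) = 29393 + (17/20 + 155/68) = 29393 + 266/85 = 2498671/85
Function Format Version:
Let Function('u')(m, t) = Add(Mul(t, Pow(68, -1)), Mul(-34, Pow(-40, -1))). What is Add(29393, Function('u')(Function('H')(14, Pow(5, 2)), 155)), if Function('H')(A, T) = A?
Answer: Rational(2498671, 85) ≈ 29396.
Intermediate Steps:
Function('u')(m, t) = Add(Rational(17, 20), Mul(Rational(1, 68), t)) (Function('u')(m, t) = Add(Mul(t, Rational(1, 68)), Mul(-34, Rational(-1, 40))) = Add(Mul(Rational(1, 68), t), Rational(17, 20)) = Add(Rational(17, 20), Mul(Rational(1, 68), t)))
Add(29393, Function('u')(Function('H')(14, Pow(5, 2)), 155)) = Add(29393, Add(Rational(17, 20), Mul(Rational(1, 68), 155))) = Add(29393, Add(Rational(17, 20), Rational(155, 68))) = Add(29393, Rational(266, 85)) = Rational(2498671, 85)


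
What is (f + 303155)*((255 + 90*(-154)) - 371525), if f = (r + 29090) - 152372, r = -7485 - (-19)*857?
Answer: -72662862230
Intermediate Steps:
r = 8798 (r = -7485 - 1*(-16283) = -7485 + 16283 = 8798)
f = -114484 (f = (8798 + 29090) - 152372 = 37888 - 152372 = -114484)
(f + 303155)*((255 + 90*(-154)) - 371525) = (-114484 + 303155)*((255 + 90*(-154)) - 371525) = 188671*((255 - 13860) - 371525) = 188671*(-13605 - 371525) = 188671*(-385130) = -72662862230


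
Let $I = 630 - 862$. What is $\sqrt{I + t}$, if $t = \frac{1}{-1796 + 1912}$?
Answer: $\frac{i \sqrt{780419}}{58} \approx 15.231 i$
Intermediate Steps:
$I = -232$
$t = \frac{1}{116} \approx 0.0086207$
$\sqrt{I + t} = \sqrt{-232 + \frac{1}{116}} = \sqrt{- \frac{26911}{116}} = \frac{i \sqrt{780419}}{58}$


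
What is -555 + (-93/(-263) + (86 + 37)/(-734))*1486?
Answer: -26885796/96521 ≈ -278.55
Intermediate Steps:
-555 + (-93/(-263) + (86 + 37)/(-734))*1486 = -555 + (-93*(-1/263) + 123*(-1/734))*1486 = -555 + (93/263 - 123/734)*1486 = -555 + (35913/193042)*1486 = -555 + 26683359/96521 = -26885796/96521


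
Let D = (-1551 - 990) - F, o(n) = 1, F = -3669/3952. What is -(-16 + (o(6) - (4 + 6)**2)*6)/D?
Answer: -2410720/10038363 ≈ -0.24015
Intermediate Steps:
F = -3669/3952 (F = -3669*1/3952 = -3669/3952 ≈ -0.92839)
D = -10038363/3952 (D = (-1551 - 990) - 1*(-3669/3952) = -2541 + 3669/3952 = -10038363/3952 ≈ -2540.1)
-(-16 + (o(6) - (4 + 6)**2)*6)/D = -(-16 + (1 - (4 + 6)**2)*6)/(-10038363/3952) = -(-16 + (1 - 1*10**2)*6)*(-3952)/10038363 = -(-16 + (1 - 1*100)*6)*(-3952)/10038363 = -(-16 + (1 - 100)*6)*(-3952)/10038363 = -(-16 - 99*6)*(-3952)/10038363 = -(-16 - 594)*(-3952)/10038363 = -(-610)*(-3952)/10038363 = -1*2410720/10038363 = -2410720/10038363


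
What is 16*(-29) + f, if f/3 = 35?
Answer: -359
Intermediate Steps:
f = 105 (f = 3*35 = 105)
16*(-29) + f = 16*(-29) + 105 = -464 + 105 = -359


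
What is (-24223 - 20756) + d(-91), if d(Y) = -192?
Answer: -45171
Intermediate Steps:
(-24223 - 20756) + d(-91) = (-24223 - 20756) - 192 = -44979 - 192 = -45171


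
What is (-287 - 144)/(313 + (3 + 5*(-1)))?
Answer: -431/311 ≈ -1.3859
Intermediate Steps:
(-287 - 144)/(313 + (3 + 5*(-1))) = -431/(313 + (3 - 5)) = -431/(313 - 2) = -431/311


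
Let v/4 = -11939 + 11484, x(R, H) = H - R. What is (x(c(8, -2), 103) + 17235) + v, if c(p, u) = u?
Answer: 15520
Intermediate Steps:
v = -1820 (v = 4*(-11939 + 11484) = 4*(-455) = -1820)
(x(c(8, -2), 103) + 17235) + v = ((103 - 1*(-2)) + 17235) - 1820 = ((103 + 2) + 17235) - 1820 = (105 + 17235) - 1820 = 17340 - 1820 = 15520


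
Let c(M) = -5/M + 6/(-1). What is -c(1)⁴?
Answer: -14641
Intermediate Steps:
c(M) = -6 - 5/M (c(M) = -5/M + 6*(-1) = -5/M - 6 = -6 - 5/M)
-c(1)⁴ = -(-6 - 5/1)⁴ = -(-6 - 5*1)⁴ = -(-6 - 5)⁴ = -1*(-11)⁴ = -1*14641 = -14641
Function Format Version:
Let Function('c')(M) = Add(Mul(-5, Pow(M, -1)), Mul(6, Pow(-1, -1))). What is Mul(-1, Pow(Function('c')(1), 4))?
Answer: -14641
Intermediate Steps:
Function('c')(M) = Add(-6, Mul(-5, Pow(M, -1))) (Function('c')(M) = Add(Mul(-5, Pow(M, -1)), Mul(6, -1)) = Add(Mul(-5, Pow(M, -1)), -6) = Add(-6, Mul(-5, Pow(M, -1))))
Mul(-1, Pow(Function('c')(1), 4)) = Mul(-1, Pow(Add(-6, Mul(-5, Pow(1, -1))), 4)) = Mul(-1, Pow(Add(-6, Mul(-5, 1)), 4)) = Mul(-1, Pow(Add(-6, -5), 4)) = Mul(-1, Pow(-11, 4)) = Mul(-1, 14641) = -14641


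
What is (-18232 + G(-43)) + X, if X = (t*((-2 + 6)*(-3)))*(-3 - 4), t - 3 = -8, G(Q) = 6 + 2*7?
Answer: -18632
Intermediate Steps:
G(Q) = 20 (G(Q) = 6 + 14 = 20)
t = -5 (t = 3 - 8 = -5)
X = -420 (X = (-5*(-2 + 6)*(-3))*(-3 - 4) = -20*(-3)*(-7) = -5*(-12)*(-7) = 60*(-7) = -420)
(-18232 + G(-43)) + X = (-18232 + 20) - 420 = -18212 - 420 = -18632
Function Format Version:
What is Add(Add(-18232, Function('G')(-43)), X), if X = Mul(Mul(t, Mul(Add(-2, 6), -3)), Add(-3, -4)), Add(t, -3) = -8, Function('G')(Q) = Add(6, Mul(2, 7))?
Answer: -18632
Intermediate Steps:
Function('G')(Q) = 20 (Function('G')(Q) = Add(6, 14) = 20)
t = -5 (t = Add(3, -8) = -5)
X = -420 (X = Mul(Mul(-5, Mul(Add(-2, 6), -3)), Add(-3, -4)) = Mul(Mul(-5, Mul(4, -3)), -7) = Mul(Mul(-5, -12), -7) = Mul(60, -7) = -420)
Add(Add(-18232, Function('G')(-43)), X) = Add(Add(-18232, 20), -420) = Add(-18212, -420) = -18632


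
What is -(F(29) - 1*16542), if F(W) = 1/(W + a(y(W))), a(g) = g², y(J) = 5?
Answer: 893267/54 ≈ 16542.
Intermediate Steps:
F(W) = 1/(25 + W) (F(W) = 1/(W + 5²) = 1/(W + 25) = 1/(25 + W))
-(F(29) - 1*16542) = -(1/(25 + 29) - 1*16542) = -(1/54 - 16542) = -1*(-893267/54) = 893267/54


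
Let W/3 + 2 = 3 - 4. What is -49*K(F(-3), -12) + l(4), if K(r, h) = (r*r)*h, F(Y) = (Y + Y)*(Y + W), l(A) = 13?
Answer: 3048205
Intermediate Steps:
W = -9 (W = -6 + 3*(3 - 4) = -6 + 3*(-1) = -6 - 3 = -9)
F(Y) = 2*Y*(-9 + Y) (F(Y) = (Y + Y)*(Y - 9) = (2*Y)*(-9 + Y) = 2*Y*(-9 + Y))
K(r, h) = h*r² (K(r, h) = r²*h = h*r²)
-49*K(F(-3), -12) + l(4) = -(-588)*(2*(-3)*(-9 - 3))² + 13 = -(-588)*(2*(-3)*(-12))² + 13 = -(-588)*72² + 13 = -(-588)*5184 + 13 = -49*(-62208) + 13 = 3048192 + 13 = 3048205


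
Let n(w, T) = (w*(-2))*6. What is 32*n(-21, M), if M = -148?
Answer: 8064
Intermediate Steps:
n(w, T) = -12*w (n(w, T) = -2*w*6 = -12*w)
32*n(-21, M) = 32*(-12*(-21)) = 32*252 = 8064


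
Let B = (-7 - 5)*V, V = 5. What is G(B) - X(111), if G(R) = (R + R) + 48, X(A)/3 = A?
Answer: -405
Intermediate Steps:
X(A) = 3*A
B = -60 (B = (-7 - 5)*5 = -12*5 = -60)
G(R) = 48 + 2*R (G(R) = 2*R + 48 = 48 + 2*R)
G(B) - X(111) = (48 + 2*(-60)) - 3*111 = (48 - 120) - 1*333 = -72 - 333 = -405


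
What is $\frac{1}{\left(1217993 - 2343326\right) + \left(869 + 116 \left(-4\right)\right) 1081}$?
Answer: $- \frac{1}{687528} \approx -1.4545 \cdot 10^{-6}$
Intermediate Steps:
$\frac{1}{\left(1217993 - 2343326\right) + \left(869 + 116 \left(-4\right)\right) 1081} = \frac{1}{-1125333 + \left(869 - 464\right) 1081} = \frac{1}{-1125333 + 405 \cdot 1081} = \frac{1}{-1125333 + 437805} = \frac{1}{-687528} = - \frac{1}{687528}$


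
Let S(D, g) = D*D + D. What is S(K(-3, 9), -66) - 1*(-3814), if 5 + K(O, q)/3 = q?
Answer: 3970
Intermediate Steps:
K(O, q) = -15 + 3*q
S(D, g) = D + D² (S(D, g) = D² + D = D + D²)
S(K(-3, 9), -66) - 1*(-3814) = (-15 + 3*9)*(1 + (-15 + 3*9)) - 1*(-3814) = (-15 + 27)*(1 + (-15 + 27)) + 3814 = 12*(1 + 12) + 3814 = 12*13 + 3814 = 156 + 3814 = 3970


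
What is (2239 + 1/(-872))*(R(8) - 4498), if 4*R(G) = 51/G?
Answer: -280922081195/27904 ≈ -1.0067e+7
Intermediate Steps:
R(G) = 51/(4*G) (R(G) = (51/G)/4 = 51/(4*G))
(2239 + 1/(-872))*(R(8) - 4498) = (2239 + 1/(-872))*((51/4)/8 - 4498) = (2239 - 1/872)*((51/4)*(⅛) - 4498) = 1952407*(51/32 - 4498)/872 = (1952407/872)*(-143885/32) = -280922081195/27904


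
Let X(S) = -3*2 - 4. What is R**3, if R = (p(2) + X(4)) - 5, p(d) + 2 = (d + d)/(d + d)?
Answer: -4096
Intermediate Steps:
X(S) = -10 (X(S) = -6 - 4 = -10)
p(d) = -1 (p(d) = -2 + (d + d)/(d + d) = -2 + (2*d)/((2*d)) = -2 + (2*d)*(1/(2*d)) = -2 + 1 = -1)
R = -16 (R = (-1 - 10) - 5 = -11 - 5 = -16)
R**3 = (-16)**3 = -4096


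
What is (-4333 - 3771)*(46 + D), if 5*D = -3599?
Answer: 27302376/5 ≈ 5.4605e+6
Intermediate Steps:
D = -3599/5 (D = (⅕)*(-3599) = -3599/5 ≈ -719.80)
(-4333 - 3771)*(46 + D) = (-4333 - 3771)*(46 - 3599/5) = -8104*(-3369/5) = 27302376/5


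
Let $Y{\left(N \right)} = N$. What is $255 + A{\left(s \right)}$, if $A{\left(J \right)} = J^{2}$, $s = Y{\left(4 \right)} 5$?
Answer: $655$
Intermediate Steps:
$s = 20$ ($s = 4 \cdot 5 = 20$)
$255 + A{\left(s \right)} = 255 + 20^{2} = 255 + 400 = 655$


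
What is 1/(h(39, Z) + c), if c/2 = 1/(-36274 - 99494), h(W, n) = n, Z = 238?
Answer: 67884/16156391 ≈ 0.0042017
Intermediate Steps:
c = -1/67884 (c = 2/(-36274 - 99494) = 2/(-135768) = 2*(-1/135768) = -1/67884 ≈ -1.4731e-5)
1/(h(39, Z) + c) = 1/(238 - 1/67884) = 1/(16156391/67884) = 67884/16156391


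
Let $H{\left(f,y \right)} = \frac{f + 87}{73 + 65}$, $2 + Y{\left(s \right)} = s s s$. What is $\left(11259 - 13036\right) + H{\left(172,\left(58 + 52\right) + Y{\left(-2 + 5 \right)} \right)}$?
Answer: $- \frac{244967}{138} \approx -1775.1$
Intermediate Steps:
$Y{\left(s \right)} = -2 + s^{3}$ ($Y{\left(s \right)} = -2 + s s s = -2 + s^{2} s = -2 + s^{3}$)
$H{\left(f,y \right)} = \frac{29}{46} + \frac{f}{138}$ ($H{\left(f,y \right)} = \frac{87 + f}{138} = \left(87 + f\right) \frac{1}{138} = \frac{29}{46} + \frac{f}{138}$)
$\left(11259 - 13036\right) + H{\left(172,\left(58 + 52\right) + Y{\left(-2 + 5 \right)} \right)} = \left(11259 - 13036\right) + \left(\frac{29}{46} + \frac{1}{138} \cdot 172\right) = -1777 + \left(\frac{29}{46} + \frac{86}{69}\right) = -1777 + \frac{259}{138} = - \frac{244967}{138}$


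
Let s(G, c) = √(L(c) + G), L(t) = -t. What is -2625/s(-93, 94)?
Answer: 2625*I*√187/187 ≈ 191.96*I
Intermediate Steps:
s(G, c) = √(G - c) (s(G, c) = √(-c + G) = √(G - c))
-2625/s(-93, 94) = -2625/√(-93 - 1*94) = -2625/√(-93 - 94) = -2625*(-I*√187/187) = -(-2625)*I*√187/187 = 2625*I*√187/187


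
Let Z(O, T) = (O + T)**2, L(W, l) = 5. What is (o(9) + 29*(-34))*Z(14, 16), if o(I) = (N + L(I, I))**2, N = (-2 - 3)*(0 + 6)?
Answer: -324900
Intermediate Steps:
N = -30 (N = -5*6 = -30)
o(I) = 625 (o(I) = (-30 + 5)**2 = (-25)**2 = 625)
(o(9) + 29*(-34))*Z(14, 16) = (625 + 29*(-34))*(14 + 16)**2 = (625 - 986)*30**2 = -361*900 = -324900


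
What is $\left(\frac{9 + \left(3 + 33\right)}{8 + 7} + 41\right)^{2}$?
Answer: $1936$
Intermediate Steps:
$\left(\frac{9 + \left(3 + 33\right)}{8 + 7} + 41\right)^{2} = \left(\frac{9 + 36}{15} + 41\right)^{2} = \left(45 \cdot \frac{1}{15} + 41\right)^{2} = \left(3 + 41\right)^{2} = 44^{2} = 1936$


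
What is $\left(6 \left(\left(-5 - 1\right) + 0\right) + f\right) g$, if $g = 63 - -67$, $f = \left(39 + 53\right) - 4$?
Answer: $6760$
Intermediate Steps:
$f = 88$ ($f = 92 - 4 = 88$)
$g = 130$ ($g = 63 + 67 = 130$)
$\left(6 \left(\left(-5 - 1\right) + 0\right) + f\right) g = \left(6 \left(\left(-5 - 1\right) + 0\right) + 88\right) 130 = \left(6 \left(-6 + 0\right) + 88\right) 130 = \left(6 \left(-6\right) + 88\right) 130 = \left(-36 + 88\right) 130 = 52 \cdot 130 = 6760$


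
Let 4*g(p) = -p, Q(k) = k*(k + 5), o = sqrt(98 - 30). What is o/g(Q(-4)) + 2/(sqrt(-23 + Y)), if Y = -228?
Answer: 2*sqrt(17) - 2*I*sqrt(251)/251 ≈ 8.2462 - 0.12624*I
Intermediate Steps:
o = 2*sqrt(17) (o = sqrt(68) = 2*sqrt(17) ≈ 8.2462)
Q(k) = k*(5 + k)
g(p) = -p/4 (g(p) = (-p)/4 = -p/4)
o/g(Q(-4)) + 2/(sqrt(-23 + Y)) = (2*sqrt(17))/((-(-1)*(5 - 4))) + 2/(sqrt(-23 - 228)) = (2*sqrt(17))/((-(-1))) + 2/(sqrt(-251)) = (2*sqrt(17))/((-1/4*(-4))) + 2/((I*sqrt(251))) = (2*sqrt(17))/1 + 2*(-I*sqrt(251)/251) = (2*sqrt(17))*1 - 2*I*sqrt(251)/251 = 2*sqrt(17) - 2*I*sqrt(251)/251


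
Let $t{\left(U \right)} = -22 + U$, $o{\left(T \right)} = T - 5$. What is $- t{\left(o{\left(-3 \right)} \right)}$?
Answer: $30$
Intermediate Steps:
$o{\left(T \right)} = -5 + T$
$- t{\left(o{\left(-3 \right)} \right)} = - (-22 - 8) = \left(-1\right) \left(-30\right) = 30$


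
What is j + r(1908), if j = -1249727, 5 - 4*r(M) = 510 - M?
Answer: -4997505/4 ≈ -1.2494e+6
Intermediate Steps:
r(M) = -505/4 + M/4 (r(M) = 5/4 - (510 - M)/4 = 5/4 + (-255/2 + M/4) = -505/4 + M/4)
j + r(1908) = -1249727 + (-505/4 + (¼)*1908) = -1249727 + (-505/4 + 477) = -1249727 + 1403/4 = -4997505/4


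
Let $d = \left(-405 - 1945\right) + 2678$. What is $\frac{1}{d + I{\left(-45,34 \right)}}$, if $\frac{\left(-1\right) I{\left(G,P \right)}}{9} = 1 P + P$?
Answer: $- \frac{1}{284} \approx -0.0035211$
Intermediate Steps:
$I{\left(G,P \right)} = - 18 P$ ($I{\left(G,P \right)} = - 9 \left(1 P + P\right) = - 9 \left(P + P\right) = - 9 \cdot 2 P = - 18 P$)
$d = 328$ ($d = \left(-405 - 1945\right) + 2678 = -2350 + 2678 = 328$)
$\frac{1}{d + I{\left(-45,34 \right)}} = \frac{1}{328 - 612} = \frac{1}{-284} = - \frac{1}{284}$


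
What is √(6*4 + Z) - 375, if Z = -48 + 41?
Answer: -375 + √17 ≈ -370.88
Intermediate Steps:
Z = -7
√(6*4 + Z) - 375 = √(6*4 - 7) - 375 = √(24 - 7) - 375 = √17 - 375 = -375 + √17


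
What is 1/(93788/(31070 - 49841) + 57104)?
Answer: 18771/1071805396 ≈ 1.7513e-5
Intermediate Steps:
1/(93788/(31070 - 49841) + 57104) = 1/(93788/(-18771) + 57104) = 1/(93788*(-1/18771) + 57104) = 1/(-93788/18771 + 57104) = 1/(1071805396/18771) = 18771/1071805396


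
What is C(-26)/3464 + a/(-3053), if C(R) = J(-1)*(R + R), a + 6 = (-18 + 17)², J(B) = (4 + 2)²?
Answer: -712237/1321949 ≈ -0.53878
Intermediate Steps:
J(B) = 36 (J(B) = 6² = 36)
a = -5 (a = -6 + (-18 + 17)² = -6 + (-1)² = -6 + 1 = -5)
C(R) = 72*R (C(R) = 36*(R + R) = 36*(2*R) = 72*R)
C(-26)/3464 + a/(-3053) = (72*(-26))/3464 - 5/(-3053) = -1872*1/3464 - 5*(-1/3053) = -234/433 + 5/3053 = -712237/1321949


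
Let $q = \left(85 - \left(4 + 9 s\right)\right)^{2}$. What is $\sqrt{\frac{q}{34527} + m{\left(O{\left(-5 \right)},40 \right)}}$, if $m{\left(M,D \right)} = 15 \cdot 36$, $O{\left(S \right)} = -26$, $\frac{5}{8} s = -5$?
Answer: $\frac{9 \sqrt{3059363}}{677} \approx 23.252$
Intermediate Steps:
$s = -8$ ($s = \frac{8}{5} \left(-5\right) = -8$)
$m{\left(M,D \right)} = 540$
$q = 23409$ ($q = \left(85 - -68\right)^{2} = \left(85 + \left(72 - 4\right)\right)^{2} = \left(85 + 68\right)^{2} = 153^{2} = 23409$)
$\sqrt{\frac{q}{34527} + m{\left(O{\left(-5 \right)},40 \right)}} = \sqrt{\frac{23409}{34527} + 540} = \sqrt{23409 \cdot \frac{1}{34527} + 540} = \sqrt{\frac{459}{677} + 540} = \sqrt{\frac{366039}{677}} = \frac{9 \sqrt{3059363}}{677}$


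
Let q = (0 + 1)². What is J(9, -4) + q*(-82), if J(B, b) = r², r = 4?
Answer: -66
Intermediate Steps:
q = 1 (q = 1² = 1)
J(B, b) = 16 (J(B, b) = 4² = 16)
J(9, -4) + q*(-82) = 16 + 1*(-82) = 16 - 82 = -66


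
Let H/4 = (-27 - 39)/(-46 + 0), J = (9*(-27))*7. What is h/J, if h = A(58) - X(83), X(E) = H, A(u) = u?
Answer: -1202/39123 ≈ -0.030724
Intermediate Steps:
J = -1701 (J = -243*7 = -1701)
H = 132/23 (H = 4*((-27 - 39)/(-46 + 0)) = 4*(-66/(-46)) = 4*(-66*(-1/46)) = 4*(33/23) = 132/23 ≈ 5.7391)
X(E) = 132/23
h = 1202/23 (h = 58 - 1*132/23 = 58 - 132/23 = 1202/23 ≈ 52.261)
h/J = (1202/23)/(-1701) = (1202/23)*(-1/1701) = -1202/39123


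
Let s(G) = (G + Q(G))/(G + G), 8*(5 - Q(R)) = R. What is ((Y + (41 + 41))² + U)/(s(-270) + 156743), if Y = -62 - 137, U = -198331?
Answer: -79765344/67713161 ≈ -1.1780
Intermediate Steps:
Q(R) = 5 - R/8
s(G) = (5 + 7*G/8)/(2*G) (s(G) = (G + (5 - G/8))/(G + G) = (5 + 7*G/8)/((2*G)) = (5 + 7*G/8)*(1/(2*G)) = (5 + 7*G/8)/(2*G))
Y = -199
((Y + (41 + 41))² + U)/(s(-270) + 156743) = ((-199 + (41 + 41))² - 198331)/((1/16)*(40 + 7*(-270))/(-270) + 156743) = ((-199 + 82)² - 198331)/((1/16)*(-1/270)*(40 - 1890) + 156743) = ((-117)² - 198331)/((1/16)*(-1/270)*(-1850) + 156743) = (13689 - 198331)/(185/432 + 156743) = -184642/67713161/432 = -184642*432/67713161 = -79765344/67713161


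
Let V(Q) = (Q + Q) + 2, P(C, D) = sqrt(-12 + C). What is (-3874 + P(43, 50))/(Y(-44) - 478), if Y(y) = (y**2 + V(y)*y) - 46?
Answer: -1937/2598 + sqrt(31)/5196 ≈ -0.74450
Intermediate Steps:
V(Q) = 2 + 2*Q (V(Q) = 2*Q + 2 = 2 + 2*Q)
Y(y) = -46 + y**2 + y*(2 + 2*y) (Y(y) = (y**2 + (2 + 2*y)*y) - 46 = (y**2 + y*(2 + 2*y)) - 46 = -46 + y**2 + y*(2 + 2*y))
(-3874 + P(43, 50))/(Y(-44) - 478) = (-3874 + sqrt(-12 + 43))/((-46 + 2*(-44) + 3*(-44)**2) - 478) = (-3874 + sqrt(31))/((-46 - 88 + 3*1936) - 478) = (-3874 + sqrt(31))/((-46 - 88 + 5808) - 478) = (-3874 + sqrt(31))/(5674 - 478) = (-3874 + sqrt(31))/5196 = (-3874 + sqrt(31))*(1/5196) = -1937/2598 + sqrt(31)/5196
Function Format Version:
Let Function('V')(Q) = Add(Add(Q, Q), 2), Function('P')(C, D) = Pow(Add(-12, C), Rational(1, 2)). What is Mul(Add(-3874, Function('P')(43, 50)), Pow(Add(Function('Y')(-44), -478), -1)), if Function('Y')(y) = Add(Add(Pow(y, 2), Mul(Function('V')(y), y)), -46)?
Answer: Add(Rational(-1937, 2598), Mul(Rational(1, 5196), Pow(31, Rational(1, 2)))) ≈ -0.74450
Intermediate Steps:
Function('V')(Q) = Add(2, Mul(2, Q)) (Function('V')(Q) = Add(Mul(2, Q), 2) = Add(2, Mul(2, Q)))
Function('Y')(y) = Add(-46, Pow(y, 2), Mul(y, Add(2, Mul(2, y)))) (Function('Y')(y) = Add(Add(Pow(y, 2), Mul(Add(2, Mul(2, y)), y)), -46) = Add(Add(Pow(y, 2), Mul(y, Add(2, Mul(2, y)))), -46) = Add(-46, Pow(y, 2), Mul(y, Add(2, Mul(2, y)))))
Mul(Add(-3874, Function('P')(43, 50)), Pow(Add(Function('Y')(-44), -478), -1)) = Mul(Add(-3874, Pow(Add(-12, 43), Rational(1, 2))), Pow(Add(Add(-46, Mul(2, -44), Mul(3, Pow(-44, 2))), -478), -1)) = Mul(Add(-3874, Pow(31, Rational(1, 2))), Pow(Add(Add(-46, -88, Mul(3, 1936)), -478), -1)) = Mul(Add(-3874, Pow(31, Rational(1, 2))), Pow(Add(Add(-46, -88, 5808), -478), -1)) = Mul(Add(-3874, Pow(31, Rational(1, 2))), Pow(Add(5674, -478), -1)) = Mul(Add(-3874, Pow(31, Rational(1, 2))), Pow(5196, -1)) = Mul(Add(-3874, Pow(31, Rational(1, 2))), Rational(1, 5196)) = Add(Rational(-1937, 2598), Mul(Rational(1, 5196), Pow(31, Rational(1, 2))))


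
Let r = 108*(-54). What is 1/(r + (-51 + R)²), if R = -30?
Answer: 1/729 ≈ 0.0013717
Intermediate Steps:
r = -5832
1/(r + (-51 + R)²) = 1/(-5832 + (-51 - 30)²) = 1/(-5832 + (-81)²) = 1/(-5832 + 6561) = 1/729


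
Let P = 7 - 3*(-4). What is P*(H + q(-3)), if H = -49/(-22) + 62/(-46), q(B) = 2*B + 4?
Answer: -10773/506 ≈ -21.291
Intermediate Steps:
q(B) = 4 + 2*B
H = 445/506 (H = -49*(-1/22) + 62*(-1/46) = 49/22 - 31/23 = 445/506 ≈ 0.87945)
P = 19 (P = 7 + 12 = 19)
P*(H + q(-3)) = 19*(445/506 + (4 + 2*(-3))) = 19*(445/506 + (4 - 6)) = 19*(445/506 - 2) = 19*(-567/506) = -10773/506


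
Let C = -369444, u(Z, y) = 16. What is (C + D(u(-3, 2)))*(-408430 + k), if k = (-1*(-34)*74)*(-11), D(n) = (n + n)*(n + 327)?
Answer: 156330045608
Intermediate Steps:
D(n) = 2*n*(327 + n) (D(n) = (2*n)*(327 + n) = 2*n*(327 + n))
k = -27676 (k = (34*74)*(-11) = 2516*(-11) = -27676)
(C + D(u(-3, 2)))*(-408430 + k) = (-369444 + 2*16*(327 + 16))*(-408430 - 27676) = (-369444 + 2*16*343)*(-436106) = (-369444 + 10976)*(-436106) = -358468*(-436106) = 156330045608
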